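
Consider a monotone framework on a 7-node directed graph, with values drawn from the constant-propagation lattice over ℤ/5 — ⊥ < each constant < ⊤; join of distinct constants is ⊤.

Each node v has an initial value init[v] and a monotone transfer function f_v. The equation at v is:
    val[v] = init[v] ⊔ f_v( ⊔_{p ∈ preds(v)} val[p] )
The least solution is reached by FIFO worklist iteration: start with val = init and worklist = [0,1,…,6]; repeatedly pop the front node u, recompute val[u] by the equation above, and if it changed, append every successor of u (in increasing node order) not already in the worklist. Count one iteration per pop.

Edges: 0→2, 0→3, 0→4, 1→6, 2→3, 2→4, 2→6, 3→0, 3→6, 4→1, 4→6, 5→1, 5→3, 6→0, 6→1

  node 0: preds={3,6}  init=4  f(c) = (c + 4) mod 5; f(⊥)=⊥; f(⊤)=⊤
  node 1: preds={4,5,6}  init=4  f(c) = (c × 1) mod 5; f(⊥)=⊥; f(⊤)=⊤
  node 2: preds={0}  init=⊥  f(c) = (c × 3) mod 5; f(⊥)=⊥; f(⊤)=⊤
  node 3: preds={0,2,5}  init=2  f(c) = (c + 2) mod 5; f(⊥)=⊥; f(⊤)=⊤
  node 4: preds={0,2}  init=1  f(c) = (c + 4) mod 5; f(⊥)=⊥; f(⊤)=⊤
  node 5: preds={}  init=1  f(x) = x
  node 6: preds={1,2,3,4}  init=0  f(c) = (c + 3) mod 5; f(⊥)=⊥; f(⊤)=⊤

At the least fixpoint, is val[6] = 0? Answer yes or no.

Trace (9 dequeues):
  [1] u=0 | in ⊤ | out ⊤ | prev 4 | push {}
  [2] u=1 | in ⊤ | out ⊤ | prev 4 | push {}
  [3] u=2 | in ⊤ | out ⊤ | prev ⊥ | push {}
  [4] u=3 | in ⊤ | out ⊤ | prev 2 | push {0}
  [5] u=4 | in ⊤ | out ⊤ | prev 1 | push {1}
  [6] u=5 | in ⊥ | out 1 | ==
  [7] u=6 | in ⊤ | out ⊤ | prev 0 | push {}
  [8] u=0 | in ⊤ | out ⊤ | ==
  [9] u=1 | in ⊤ | out ⊤ | ==

Converged values:
  [0] ⊤
  [1] ⊤
  [2] ⊤
  [3] ⊤
  [4] ⊤
  [5] 1
  [6] ⊤

no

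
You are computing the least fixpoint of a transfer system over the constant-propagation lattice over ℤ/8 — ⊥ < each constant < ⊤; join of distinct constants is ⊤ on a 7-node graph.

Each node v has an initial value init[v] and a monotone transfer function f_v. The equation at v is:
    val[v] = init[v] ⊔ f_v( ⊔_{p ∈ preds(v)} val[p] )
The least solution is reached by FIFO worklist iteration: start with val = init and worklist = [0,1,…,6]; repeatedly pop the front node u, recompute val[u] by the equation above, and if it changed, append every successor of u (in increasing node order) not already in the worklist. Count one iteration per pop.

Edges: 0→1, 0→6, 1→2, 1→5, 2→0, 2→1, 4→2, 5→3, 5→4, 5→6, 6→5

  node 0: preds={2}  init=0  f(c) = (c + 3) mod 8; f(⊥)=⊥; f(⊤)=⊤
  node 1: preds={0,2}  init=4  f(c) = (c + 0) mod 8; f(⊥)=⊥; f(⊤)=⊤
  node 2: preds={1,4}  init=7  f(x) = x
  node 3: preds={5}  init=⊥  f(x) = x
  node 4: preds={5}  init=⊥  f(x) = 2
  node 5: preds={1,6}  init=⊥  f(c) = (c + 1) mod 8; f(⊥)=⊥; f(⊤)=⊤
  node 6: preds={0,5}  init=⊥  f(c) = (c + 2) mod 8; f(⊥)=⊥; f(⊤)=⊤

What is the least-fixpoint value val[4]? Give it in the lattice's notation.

Worklist (13 pops):
  #1 pop 0: in=7 → ⊤ (was 0); enqueue []
  #2 pop 1: in=⊤ → ⊤ (was 4); enqueue []
  #3 pop 2: in=⊤ → ⊤ (was 7); enqueue [0,1]
  #4 pop 3: in=⊥ → ⊥ (no change)
  #5 pop 4: in=⊥ → 2 (was ⊥); enqueue [2]
  #6 pop 5: in=⊤ → ⊤ (was ⊥); enqueue [3,4]
  #7 pop 6: in=⊤ → ⊤ (was ⊥); enqueue [5]
  #8 pop 0: in=⊤ → ⊤ (no change)
  #9 pop 1: in=⊤ → ⊤ (no change)
  #10 pop 2: in=⊤ → ⊤ (no change)
  #11 pop 3: in=⊤ → ⊤ (was ⊥); enqueue []
  #12 pop 4: in=⊤ → 2 (no change)
  #13 pop 5: in=⊤ → ⊤ (no change)

Fixpoint:
  val[0] = ⊤
  val[1] = ⊤
  val[2] = ⊤
  val[3] = ⊤
  val[4] = 2
  val[5] = ⊤
  val[6] = ⊤

2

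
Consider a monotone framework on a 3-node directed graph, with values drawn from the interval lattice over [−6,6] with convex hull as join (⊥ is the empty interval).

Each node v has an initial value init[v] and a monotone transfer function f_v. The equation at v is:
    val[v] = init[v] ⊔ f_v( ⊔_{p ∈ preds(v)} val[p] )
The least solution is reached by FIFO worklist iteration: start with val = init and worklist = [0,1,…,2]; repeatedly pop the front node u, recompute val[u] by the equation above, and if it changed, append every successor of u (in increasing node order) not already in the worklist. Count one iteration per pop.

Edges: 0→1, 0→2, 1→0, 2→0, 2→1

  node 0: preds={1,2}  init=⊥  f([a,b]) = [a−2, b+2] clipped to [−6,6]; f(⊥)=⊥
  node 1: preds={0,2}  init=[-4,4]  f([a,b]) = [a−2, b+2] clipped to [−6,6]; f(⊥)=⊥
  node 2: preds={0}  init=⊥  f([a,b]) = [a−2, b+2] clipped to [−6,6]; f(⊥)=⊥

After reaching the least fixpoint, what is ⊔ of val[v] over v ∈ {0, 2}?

[-6,6]

Trace (5 dequeues):
  [1] u=0 | in [-4,4] | out [-6,6] | prev ⊥ | push {}
  [2] u=1 | in [-6,6] | out [-6,6] | prev [-4,4] | push {0}
  [3] u=2 | in [-6,6] | out [-6,6] | prev ⊥ | push {1}
  [4] u=0 | in [-6,6] | out [-6,6] | ==
  [5] u=1 | in [-6,6] | out [-6,6] | ==

Converged values:
  [0] [-6,6]
  [1] [-6,6]
  [2] [-6,6]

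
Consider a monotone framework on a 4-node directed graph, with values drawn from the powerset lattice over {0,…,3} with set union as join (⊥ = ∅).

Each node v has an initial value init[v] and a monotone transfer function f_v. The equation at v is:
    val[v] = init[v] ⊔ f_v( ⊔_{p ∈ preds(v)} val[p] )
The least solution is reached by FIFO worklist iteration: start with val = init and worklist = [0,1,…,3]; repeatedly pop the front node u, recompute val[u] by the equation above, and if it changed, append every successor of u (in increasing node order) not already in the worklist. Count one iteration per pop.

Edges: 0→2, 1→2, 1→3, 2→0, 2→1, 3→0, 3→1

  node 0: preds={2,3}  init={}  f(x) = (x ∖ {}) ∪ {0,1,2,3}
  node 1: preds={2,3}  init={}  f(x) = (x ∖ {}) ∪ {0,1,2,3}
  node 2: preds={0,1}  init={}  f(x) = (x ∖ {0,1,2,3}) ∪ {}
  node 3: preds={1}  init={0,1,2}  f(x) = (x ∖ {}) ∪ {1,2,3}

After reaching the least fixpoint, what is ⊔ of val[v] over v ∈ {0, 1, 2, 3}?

Iteration log — 6 steps:
  step 1. node 0  ⊔preds={0,1,2}  new={0,1,2,3}  old={}  +wl: 
  step 2. node 1  ⊔preds={0,1,2}  new={0,1,2,3}  old={}  +wl: 
  step 3. node 2  ⊔preds={0,1,2,3}  new={}  stable
  step 4. node 3  ⊔preds={0,1,2,3}  new={0,1,2,3}  old={0,1,2}  +wl: 0,1
  step 5. node 0  ⊔preds={0,1,2,3}  new={0,1,2,3}  stable
  step 6. node 1  ⊔preds={0,1,2,3}  new={0,1,2,3}  stable

Least fixpoint reached:
  node 0: {0,1,2,3}
  node 1: {0,1,2,3}
  node 2: {}
  node 3: {0,1,2,3}

{0,1,2,3}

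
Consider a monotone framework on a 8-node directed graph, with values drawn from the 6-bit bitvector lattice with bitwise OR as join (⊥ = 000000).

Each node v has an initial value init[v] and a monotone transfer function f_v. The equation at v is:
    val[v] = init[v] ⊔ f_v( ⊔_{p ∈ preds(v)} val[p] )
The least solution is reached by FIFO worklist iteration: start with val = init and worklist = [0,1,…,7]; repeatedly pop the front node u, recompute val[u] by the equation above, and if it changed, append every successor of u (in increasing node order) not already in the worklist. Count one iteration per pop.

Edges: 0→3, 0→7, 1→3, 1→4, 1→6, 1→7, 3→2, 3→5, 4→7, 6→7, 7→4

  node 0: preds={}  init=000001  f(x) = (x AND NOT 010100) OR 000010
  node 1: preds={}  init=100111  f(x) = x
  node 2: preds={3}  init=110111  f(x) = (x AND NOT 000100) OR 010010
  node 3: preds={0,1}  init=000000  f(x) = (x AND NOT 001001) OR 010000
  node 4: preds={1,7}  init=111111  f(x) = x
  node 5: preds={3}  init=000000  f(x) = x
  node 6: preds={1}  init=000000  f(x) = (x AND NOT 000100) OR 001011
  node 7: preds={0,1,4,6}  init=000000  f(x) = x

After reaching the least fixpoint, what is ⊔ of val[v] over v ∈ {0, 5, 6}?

Trace (10 dequeues):
  [1] u=0 | in 000000 | out 000011 | prev 000001 | push {}
  [2] u=1 | in 000000 | out 100111 | ==
  [3] u=2 | in 000000 | out 110111 | ==
  [4] u=3 | in 100111 | out 110110 | prev 000000 | push {2}
  [5] u=4 | in 100111 | out 111111 | ==
  [6] u=5 | in 110110 | out 110110 | prev 000000 | push {}
  [7] u=6 | in 100111 | out 101011 | prev 000000 | push {}
  [8] u=7 | in 111111 | out 111111 | prev 000000 | push {4}
  [9] u=2 | in 110110 | out 110111 | ==
  [10] u=4 | in 111111 | out 111111 | ==

Converged values:
  [0] 000011
  [1] 100111
  [2] 110111
  [3] 110110
  [4] 111111
  [5] 110110
  [6] 101011
  [7] 111111

111111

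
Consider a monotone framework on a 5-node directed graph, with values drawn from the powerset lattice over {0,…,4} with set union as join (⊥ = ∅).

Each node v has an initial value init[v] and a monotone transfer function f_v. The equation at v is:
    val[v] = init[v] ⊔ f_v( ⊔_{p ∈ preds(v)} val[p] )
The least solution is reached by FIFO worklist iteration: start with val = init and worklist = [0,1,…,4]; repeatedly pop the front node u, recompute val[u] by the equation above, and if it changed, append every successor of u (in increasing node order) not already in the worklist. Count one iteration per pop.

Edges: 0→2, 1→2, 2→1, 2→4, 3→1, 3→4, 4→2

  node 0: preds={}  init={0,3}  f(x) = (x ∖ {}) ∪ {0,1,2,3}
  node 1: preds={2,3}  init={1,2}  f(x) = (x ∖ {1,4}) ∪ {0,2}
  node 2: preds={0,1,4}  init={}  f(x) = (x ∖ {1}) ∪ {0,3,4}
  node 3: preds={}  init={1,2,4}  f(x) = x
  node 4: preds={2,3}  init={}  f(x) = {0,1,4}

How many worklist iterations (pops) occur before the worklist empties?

Worklist (7 pops):
  #1 pop 0: in={} → {0,1,2,3} (was {0,3}); enqueue []
  #2 pop 1: in={1,2,4} → {0,1,2} (was {1,2}); enqueue []
  #3 pop 2: in={0,1,2,3} → {0,2,3,4} (was {}); enqueue [1]
  #4 pop 3: in={} → {1,2,4} (no change)
  #5 pop 4: in={0,1,2,3,4} → {0,1,4} (was {}); enqueue [2]
  #6 pop 1: in={0,1,2,3,4} → {0,1,2,3} (was {0,1,2}); enqueue []
  #7 pop 2: in={0,1,2,3,4} → {0,2,3,4} (no change)

Fixpoint:
  val[0] = {0,1,2,3}
  val[1] = {0,1,2,3}
  val[2] = {0,2,3,4}
  val[3] = {1,2,4}
  val[4] = {0,1,4}

7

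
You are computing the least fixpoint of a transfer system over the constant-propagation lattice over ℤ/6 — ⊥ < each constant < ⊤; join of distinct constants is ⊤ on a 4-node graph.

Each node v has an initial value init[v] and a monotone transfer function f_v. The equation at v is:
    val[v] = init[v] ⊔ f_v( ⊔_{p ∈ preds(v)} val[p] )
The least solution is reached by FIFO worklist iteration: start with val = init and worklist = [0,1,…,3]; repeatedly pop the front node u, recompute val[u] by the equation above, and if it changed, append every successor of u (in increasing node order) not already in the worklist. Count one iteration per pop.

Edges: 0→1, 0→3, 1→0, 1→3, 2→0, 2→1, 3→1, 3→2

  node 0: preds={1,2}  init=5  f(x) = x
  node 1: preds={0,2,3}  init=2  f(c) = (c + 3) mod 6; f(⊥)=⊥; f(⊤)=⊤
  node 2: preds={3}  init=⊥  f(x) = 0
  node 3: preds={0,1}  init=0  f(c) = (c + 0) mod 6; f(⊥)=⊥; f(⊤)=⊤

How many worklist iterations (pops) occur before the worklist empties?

Worklist (7 pops):
  #1 pop 0: in=2 → ⊤ (was 5); enqueue []
  #2 pop 1: in=⊤ → ⊤ (was 2); enqueue [0]
  #3 pop 2: in=0 → 0 (was ⊥); enqueue [1]
  #4 pop 3: in=⊤ → ⊤ (was 0); enqueue [2]
  #5 pop 0: in=⊤ → ⊤ (no change)
  #6 pop 1: in=⊤ → ⊤ (no change)
  #7 pop 2: in=⊤ → 0 (no change)

Fixpoint:
  val[0] = ⊤
  val[1] = ⊤
  val[2] = 0
  val[3] = ⊤

7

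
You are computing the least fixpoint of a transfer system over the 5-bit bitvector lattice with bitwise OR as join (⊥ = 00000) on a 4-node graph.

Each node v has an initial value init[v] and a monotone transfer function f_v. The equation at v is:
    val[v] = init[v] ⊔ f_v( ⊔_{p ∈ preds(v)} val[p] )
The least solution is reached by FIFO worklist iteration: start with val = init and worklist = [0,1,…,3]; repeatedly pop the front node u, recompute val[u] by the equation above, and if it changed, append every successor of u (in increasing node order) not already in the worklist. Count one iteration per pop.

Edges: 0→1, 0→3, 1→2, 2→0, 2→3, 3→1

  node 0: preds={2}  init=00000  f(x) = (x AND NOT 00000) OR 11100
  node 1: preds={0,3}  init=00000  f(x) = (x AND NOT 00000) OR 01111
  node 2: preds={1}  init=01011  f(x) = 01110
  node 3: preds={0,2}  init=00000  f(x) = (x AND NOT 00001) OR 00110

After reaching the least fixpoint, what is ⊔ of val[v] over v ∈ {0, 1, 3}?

11111

Trace (6 dequeues):
  [1] u=0 | in 01011 | out 11111 | prev 00000 | push {}
  [2] u=1 | in 11111 | out 11111 | prev 00000 | push {}
  [3] u=2 | in 11111 | out 01111 | prev 01011 | push {0}
  [4] u=3 | in 11111 | out 11110 | prev 00000 | push {1}
  [5] u=0 | in 01111 | out 11111 | ==
  [6] u=1 | in 11111 | out 11111 | ==

Converged values:
  [0] 11111
  [1] 11111
  [2] 01111
  [3] 11110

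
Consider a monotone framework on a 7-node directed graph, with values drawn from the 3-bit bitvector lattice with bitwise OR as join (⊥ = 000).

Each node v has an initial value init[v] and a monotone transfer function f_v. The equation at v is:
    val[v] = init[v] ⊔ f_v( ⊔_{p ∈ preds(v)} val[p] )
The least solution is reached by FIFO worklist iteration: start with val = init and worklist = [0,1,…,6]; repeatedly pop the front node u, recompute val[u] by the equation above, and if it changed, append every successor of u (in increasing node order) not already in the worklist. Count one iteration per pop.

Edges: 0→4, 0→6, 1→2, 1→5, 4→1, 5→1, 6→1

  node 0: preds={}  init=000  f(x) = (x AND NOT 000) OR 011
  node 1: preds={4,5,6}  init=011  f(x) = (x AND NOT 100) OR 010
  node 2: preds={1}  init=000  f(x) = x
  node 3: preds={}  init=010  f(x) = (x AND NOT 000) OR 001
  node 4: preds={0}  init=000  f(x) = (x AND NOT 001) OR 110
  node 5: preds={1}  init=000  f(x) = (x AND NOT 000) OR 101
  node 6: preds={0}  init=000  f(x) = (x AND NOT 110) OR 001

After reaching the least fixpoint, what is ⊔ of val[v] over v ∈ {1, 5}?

111

Iteration log — 8 steps:
  step 1. node 0  ⊔preds=000  new=011  old=000  +wl: 
  step 2. node 1  ⊔preds=000  new=011  stable
  step 3. node 2  ⊔preds=011  new=011  old=000  +wl: 
  step 4. node 3  ⊔preds=000  new=011  old=010  +wl: 
  step 5. node 4  ⊔preds=011  new=110  old=000  +wl: 1
  step 6. node 5  ⊔preds=011  new=111  old=000  +wl: 
  step 7. node 6  ⊔preds=011  new=001  old=000  +wl: 
  step 8. node 1  ⊔preds=111  new=011  stable

Least fixpoint reached:
  node 0: 011
  node 1: 011
  node 2: 011
  node 3: 011
  node 4: 110
  node 5: 111
  node 6: 001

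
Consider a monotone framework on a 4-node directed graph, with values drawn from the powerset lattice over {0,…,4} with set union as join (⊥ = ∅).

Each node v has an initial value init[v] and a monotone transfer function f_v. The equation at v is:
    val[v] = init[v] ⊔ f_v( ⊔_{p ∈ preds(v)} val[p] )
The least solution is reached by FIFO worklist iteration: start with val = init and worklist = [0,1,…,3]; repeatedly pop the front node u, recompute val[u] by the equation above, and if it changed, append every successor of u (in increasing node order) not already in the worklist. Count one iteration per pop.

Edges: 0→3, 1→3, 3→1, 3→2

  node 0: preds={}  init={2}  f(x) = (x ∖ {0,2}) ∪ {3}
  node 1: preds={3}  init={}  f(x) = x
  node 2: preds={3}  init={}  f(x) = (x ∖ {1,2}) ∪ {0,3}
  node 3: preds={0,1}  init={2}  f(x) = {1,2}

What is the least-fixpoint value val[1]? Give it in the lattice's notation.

Worklist (7 pops):
  #1 pop 0: in={} → {2,3} (was {2}); enqueue []
  #2 pop 1: in={2} → {2} (was {}); enqueue []
  #3 pop 2: in={2} → {0,3} (was {}); enqueue []
  #4 pop 3: in={2,3} → {1,2} (was {2}); enqueue [1,2]
  #5 pop 1: in={1,2} → {1,2} (was {2}); enqueue [3]
  #6 pop 2: in={1,2} → {0,3} (no change)
  #7 pop 3: in={1,2,3} → {1,2} (no change)

Fixpoint:
  val[0] = {2,3}
  val[1] = {1,2}
  val[2] = {0,3}
  val[3] = {1,2}

{1,2}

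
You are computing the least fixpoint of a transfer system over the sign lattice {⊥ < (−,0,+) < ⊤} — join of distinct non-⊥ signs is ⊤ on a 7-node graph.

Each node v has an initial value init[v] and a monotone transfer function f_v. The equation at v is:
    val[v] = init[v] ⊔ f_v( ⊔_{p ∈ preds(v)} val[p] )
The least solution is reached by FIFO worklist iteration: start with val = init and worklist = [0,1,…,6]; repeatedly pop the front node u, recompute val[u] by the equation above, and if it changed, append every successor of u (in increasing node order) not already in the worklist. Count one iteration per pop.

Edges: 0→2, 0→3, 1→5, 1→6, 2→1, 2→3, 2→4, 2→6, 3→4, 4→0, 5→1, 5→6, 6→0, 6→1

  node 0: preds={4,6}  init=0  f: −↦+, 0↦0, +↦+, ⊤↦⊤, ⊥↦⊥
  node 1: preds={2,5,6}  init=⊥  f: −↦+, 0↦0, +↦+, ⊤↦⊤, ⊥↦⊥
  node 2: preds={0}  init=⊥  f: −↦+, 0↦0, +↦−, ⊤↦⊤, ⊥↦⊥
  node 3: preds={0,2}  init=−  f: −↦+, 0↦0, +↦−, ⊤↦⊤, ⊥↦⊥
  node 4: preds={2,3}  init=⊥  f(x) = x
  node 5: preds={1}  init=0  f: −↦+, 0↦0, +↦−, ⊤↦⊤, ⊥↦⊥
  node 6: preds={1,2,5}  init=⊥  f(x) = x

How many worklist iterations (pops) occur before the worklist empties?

Trace (18 dequeues):
  [1] u=0 | in ⊥ | out 0 | ==
  [2] u=1 | in 0 | out 0 | prev ⊥ | push {}
  [3] u=2 | in 0 | out 0 | prev ⊥ | push {1}
  [4] u=3 | in 0 | out ⊤ | prev − | push {}
  [5] u=4 | in ⊤ | out ⊤ | prev ⊥ | push {0}
  [6] u=5 | in 0 | out 0 | ==
  [7] u=6 | in 0 | out 0 | prev ⊥ | push {}
  [8] u=1 | in 0 | out 0 | ==
  [9] u=0 | in ⊤ | out ⊤ | prev 0 | push {2,3}
  [10] u=2 | in ⊤ | out ⊤ | prev 0 | push {1,4,6}
  [11] u=3 | in ⊤ | out ⊤ | ==
  [12] u=1 | in ⊤ | out ⊤ | prev 0 | push {5}
  [13] u=4 | in ⊤ | out ⊤ | ==
  [14] u=6 | in ⊤ | out ⊤ | prev 0 | push {0,1}
  [15] u=5 | in ⊤ | out ⊤ | prev 0 | push {6}
  [16] u=0 | in ⊤ | out ⊤ | ==
  [17] u=1 | in ⊤ | out ⊤ | ==
  [18] u=6 | in ⊤ | out ⊤ | ==

Converged values:
  [0] ⊤
  [1] ⊤
  [2] ⊤
  [3] ⊤
  [4] ⊤
  [5] ⊤
  [6] ⊤

18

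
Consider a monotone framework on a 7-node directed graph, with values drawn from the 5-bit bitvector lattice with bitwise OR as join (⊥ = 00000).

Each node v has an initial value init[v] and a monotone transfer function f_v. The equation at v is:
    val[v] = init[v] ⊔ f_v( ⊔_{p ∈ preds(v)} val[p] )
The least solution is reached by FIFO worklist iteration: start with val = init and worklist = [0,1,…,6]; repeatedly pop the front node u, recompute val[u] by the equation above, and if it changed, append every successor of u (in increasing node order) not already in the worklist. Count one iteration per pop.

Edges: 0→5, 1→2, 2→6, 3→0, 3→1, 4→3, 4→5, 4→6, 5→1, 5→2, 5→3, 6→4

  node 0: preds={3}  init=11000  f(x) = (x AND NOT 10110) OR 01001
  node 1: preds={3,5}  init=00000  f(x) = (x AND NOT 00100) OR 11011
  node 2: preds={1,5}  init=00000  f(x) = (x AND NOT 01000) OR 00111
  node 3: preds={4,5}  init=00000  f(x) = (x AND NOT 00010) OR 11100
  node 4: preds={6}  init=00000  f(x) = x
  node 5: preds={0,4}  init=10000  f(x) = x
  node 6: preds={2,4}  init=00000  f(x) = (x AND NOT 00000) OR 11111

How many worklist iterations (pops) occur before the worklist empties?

20

Worklist (20 pops):
  #1 pop 0: in=00000 → 11001 (was 11000); enqueue []
  #2 pop 1: in=10000 → 11011 (was 00000); enqueue []
  #3 pop 2: in=11011 → 10111 (was 00000); enqueue []
  #4 pop 3: in=10000 → 11100 (was 00000); enqueue [0,1]
  #5 pop 4: in=00000 → 00000 (no change)
  #6 pop 5: in=11001 → 11001 (was 10000); enqueue [2,3]
  #7 pop 6: in=10111 → 11111 (was 00000); enqueue [4]
  #8 pop 0: in=11100 → 11001 (no change)
  #9 pop 1: in=11101 → 11011 (no change)
  #10 pop 2: in=11011 → 10111 (no change)
  #11 pop 3: in=11001 → 11101 (was 11100); enqueue [0,1]
  #12 pop 4: in=11111 → 11111 (was 00000); enqueue [3,5,6]
  #13 pop 0: in=11101 → 11001 (no change)
  #14 pop 1: in=11101 → 11011 (no change)
  #15 pop 3: in=11111 → 11101 (no change)
  #16 pop 5: in=11111 → 11111 (was 11001); enqueue [1,2,3]
  #17 pop 6: in=11111 → 11111 (no change)
  #18 pop 1: in=11111 → 11011 (no change)
  #19 pop 2: in=11111 → 10111 (no change)
  #20 pop 3: in=11111 → 11101 (no change)

Fixpoint:
  val[0] = 11001
  val[1] = 11011
  val[2] = 10111
  val[3] = 11101
  val[4] = 11111
  val[5] = 11111
  val[6] = 11111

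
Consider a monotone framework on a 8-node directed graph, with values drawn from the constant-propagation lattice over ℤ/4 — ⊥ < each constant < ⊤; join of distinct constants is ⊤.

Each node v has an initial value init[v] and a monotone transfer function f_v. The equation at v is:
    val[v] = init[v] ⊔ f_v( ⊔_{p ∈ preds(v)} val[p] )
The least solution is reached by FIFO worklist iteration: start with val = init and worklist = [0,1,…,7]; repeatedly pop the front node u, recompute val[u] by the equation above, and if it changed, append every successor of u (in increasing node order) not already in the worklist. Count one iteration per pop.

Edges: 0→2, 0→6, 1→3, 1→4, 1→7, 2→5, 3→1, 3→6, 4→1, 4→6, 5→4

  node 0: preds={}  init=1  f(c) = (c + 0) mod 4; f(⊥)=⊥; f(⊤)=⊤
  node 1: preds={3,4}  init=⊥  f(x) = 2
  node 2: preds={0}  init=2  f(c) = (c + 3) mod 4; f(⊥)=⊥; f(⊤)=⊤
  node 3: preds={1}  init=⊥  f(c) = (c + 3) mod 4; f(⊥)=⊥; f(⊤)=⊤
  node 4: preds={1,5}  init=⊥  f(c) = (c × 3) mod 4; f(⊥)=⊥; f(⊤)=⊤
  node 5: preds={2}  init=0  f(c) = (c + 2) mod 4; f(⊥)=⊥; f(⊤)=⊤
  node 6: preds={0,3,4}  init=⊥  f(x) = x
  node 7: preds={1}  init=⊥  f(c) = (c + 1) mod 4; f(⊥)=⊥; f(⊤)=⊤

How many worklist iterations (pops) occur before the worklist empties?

10

Worklist (10 pops):
  #1 pop 0: in=⊥ → 1 (no change)
  #2 pop 1: in=⊥ → 2 (was ⊥); enqueue []
  #3 pop 2: in=1 → ⊤ (was 2); enqueue []
  #4 pop 3: in=2 → 1 (was ⊥); enqueue [1]
  #5 pop 4: in=⊤ → ⊤ (was ⊥); enqueue []
  #6 pop 5: in=⊤ → ⊤ (was 0); enqueue [4]
  #7 pop 6: in=⊤ → ⊤ (was ⊥); enqueue []
  #8 pop 7: in=2 → 3 (was ⊥); enqueue []
  #9 pop 1: in=⊤ → 2 (no change)
  #10 pop 4: in=⊤ → ⊤ (no change)

Fixpoint:
  val[0] = 1
  val[1] = 2
  val[2] = ⊤
  val[3] = 1
  val[4] = ⊤
  val[5] = ⊤
  val[6] = ⊤
  val[7] = 3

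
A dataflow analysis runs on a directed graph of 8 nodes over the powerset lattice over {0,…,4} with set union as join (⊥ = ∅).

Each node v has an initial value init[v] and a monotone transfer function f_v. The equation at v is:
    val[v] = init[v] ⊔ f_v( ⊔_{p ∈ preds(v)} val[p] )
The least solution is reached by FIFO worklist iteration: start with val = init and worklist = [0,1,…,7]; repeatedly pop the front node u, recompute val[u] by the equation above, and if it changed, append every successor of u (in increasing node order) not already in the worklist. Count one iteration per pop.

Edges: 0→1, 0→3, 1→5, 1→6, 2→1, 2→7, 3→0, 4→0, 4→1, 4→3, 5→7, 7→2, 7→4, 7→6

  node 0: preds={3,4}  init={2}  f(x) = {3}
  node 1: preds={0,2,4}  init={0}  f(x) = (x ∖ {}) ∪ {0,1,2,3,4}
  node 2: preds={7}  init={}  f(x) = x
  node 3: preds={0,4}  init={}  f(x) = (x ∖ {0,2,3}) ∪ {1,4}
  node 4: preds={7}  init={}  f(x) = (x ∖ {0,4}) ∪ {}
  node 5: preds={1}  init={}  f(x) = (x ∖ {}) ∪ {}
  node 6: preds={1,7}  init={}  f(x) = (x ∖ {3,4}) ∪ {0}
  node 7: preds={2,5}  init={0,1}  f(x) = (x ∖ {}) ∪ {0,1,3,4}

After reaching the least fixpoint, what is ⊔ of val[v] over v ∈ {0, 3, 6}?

{0,1,2,3,4}

Iteration log — 18 steps:
  step 1. node 0  ⊔preds={}  new={2,3}  old={2}  +wl: 
  step 2. node 1  ⊔preds={2,3}  new={0,1,2,3,4}  old={0}  +wl: 
  step 3. node 2  ⊔preds={0,1}  new={0,1}  old={}  +wl: 1
  step 4. node 3  ⊔preds={2,3}  new={1,4}  old={}  +wl: 0
  step 5. node 4  ⊔preds={0,1}  new={1}  old={}  +wl: 3
  step 6. node 5  ⊔preds={0,1,2,3,4}  new={0,1,2,3,4}  old={}  +wl: 
  step 7. node 6  ⊔preds={0,1,2,3,4}  new={0,1,2}  old={}  +wl: 
  step 8. node 7  ⊔preds={0,1,2,3,4}  new={0,1,2,3,4}  old={0,1}  +wl: 2,4,6
  step 9. node 1  ⊔preds={0,1,2,3}  new={0,1,2,3,4}  stable
  step 10. node 0  ⊔preds={1,4}  new={2,3}  stable
  step 11. node 3  ⊔preds={1,2,3}  new={1,4}  stable
  step 12. node 2  ⊔preds={0,1,2,3,4}  new={0,1,2,3,4}  old={0,1}  +wl: 1,7
  step 13. node 4  ⊔preds={0,1,2,3,4}  new={1,2,3}  old={1}  +wl: 0,3
  step 14. node 6  ⊔preds={0,1,2,3,4}  new={0,1,2}  stable
  step 15. node 1  ⊔preds={0,1,2,3,4}  new={0,1,2,3,4}  stable
  step 16. node 7  ⊔preds={0,1,2,3,4}  new={0,1,2,3,4}  stable
  step 17. node 0  ⊔preds={1,2,3,4}  new={2,3}  stable
  step 18. node 3  ⊔preds={1,2,3}  new={1,4}  stable

Least fixpoint reached:
  node 0: {2,3}
  node 1: {0,1,2,3,4}
  node 2: {0,1,2,3,4}
  node 3: {1,4}
  node 4: {1,2,3}
  node 5: {0,1,2,3,4}
  node 6: {0,1,2}
  node 7: {0,1,2,3,4}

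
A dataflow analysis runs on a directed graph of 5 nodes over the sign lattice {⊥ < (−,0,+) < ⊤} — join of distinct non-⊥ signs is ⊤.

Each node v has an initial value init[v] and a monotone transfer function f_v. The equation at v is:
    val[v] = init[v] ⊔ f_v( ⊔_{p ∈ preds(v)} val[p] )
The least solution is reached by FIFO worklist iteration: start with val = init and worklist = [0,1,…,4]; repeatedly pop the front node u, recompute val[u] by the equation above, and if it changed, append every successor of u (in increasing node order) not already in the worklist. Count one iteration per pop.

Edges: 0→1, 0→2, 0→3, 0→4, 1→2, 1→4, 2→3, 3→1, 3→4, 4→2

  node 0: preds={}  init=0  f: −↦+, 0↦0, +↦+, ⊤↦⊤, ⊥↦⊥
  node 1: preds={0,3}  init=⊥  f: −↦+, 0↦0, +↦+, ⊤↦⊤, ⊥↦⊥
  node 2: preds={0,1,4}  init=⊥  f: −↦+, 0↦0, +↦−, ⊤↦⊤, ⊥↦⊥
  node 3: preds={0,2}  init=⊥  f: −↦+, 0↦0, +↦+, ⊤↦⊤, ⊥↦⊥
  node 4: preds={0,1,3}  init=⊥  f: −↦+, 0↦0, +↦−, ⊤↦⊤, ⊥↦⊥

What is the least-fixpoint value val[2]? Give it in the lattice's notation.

0

Trace (7 dequeues):
  [1] u=0 | in ⊥ | out 0 | ==
  [2] u=1 | in 0 | out 0 | prev ⊥ | push {}
  [3] u=2 | in 0 | out 0 | prev ⊥ | push {}
  [4] u=3 | in 0 | out 0 | prev ⊥ | push {1}
  [5] u=4 | in 0 | out 0 | prev ⊥ | push {2}
  [6] u=1 | in 0 | out 0 | ==
  [7] u=2 | in 0 | out 0 | ==

Converged values:
  [0] 0
  [1] 0
  [2] 0
  [3] 0
  [4] 0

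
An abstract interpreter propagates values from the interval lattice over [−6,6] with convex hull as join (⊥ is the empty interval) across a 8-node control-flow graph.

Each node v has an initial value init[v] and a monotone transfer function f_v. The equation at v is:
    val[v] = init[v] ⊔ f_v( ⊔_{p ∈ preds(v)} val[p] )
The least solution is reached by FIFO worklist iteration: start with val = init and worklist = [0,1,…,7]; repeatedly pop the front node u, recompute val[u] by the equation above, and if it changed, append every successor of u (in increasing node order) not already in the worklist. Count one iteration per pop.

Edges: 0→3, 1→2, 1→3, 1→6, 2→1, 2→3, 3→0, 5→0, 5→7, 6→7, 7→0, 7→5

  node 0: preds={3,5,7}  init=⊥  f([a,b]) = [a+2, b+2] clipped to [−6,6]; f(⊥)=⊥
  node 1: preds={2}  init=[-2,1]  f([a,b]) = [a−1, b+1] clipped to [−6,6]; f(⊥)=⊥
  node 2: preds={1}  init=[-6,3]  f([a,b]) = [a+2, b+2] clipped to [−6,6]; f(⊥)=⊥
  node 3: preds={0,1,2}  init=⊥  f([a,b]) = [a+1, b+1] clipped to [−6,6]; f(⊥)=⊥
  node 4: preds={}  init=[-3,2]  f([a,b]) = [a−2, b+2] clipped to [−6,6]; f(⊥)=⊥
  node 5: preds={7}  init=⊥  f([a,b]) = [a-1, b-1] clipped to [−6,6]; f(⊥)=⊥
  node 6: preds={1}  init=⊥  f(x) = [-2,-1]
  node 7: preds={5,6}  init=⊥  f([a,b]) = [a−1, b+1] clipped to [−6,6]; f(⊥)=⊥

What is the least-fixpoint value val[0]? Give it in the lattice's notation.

Iteration log — 23 steps:
  step 1. node 0  ⊔preds=⊥  new=⊥  stable
  step 2. node 1  ⊔preds=[-6,3]  new=[-6,4]  old=[-2,1]  +wl: 
  step 3. node 2  ⊔preds=[-6,4]  new=[-6,6]  old=[-6,3]  +wl: 1
  step 4. node 3  ⊔preds=[-6,6]  new=[-5,6]  old=⊥  +wl: 0
  step 5. node 4  ⊔preds=⊥  new=[-3,2]  stable
  step 6. node 5  ⊔preds=⊥  new=⊥  stable
  step 7. node 6  ⊔preds=[-6,4]  new=[-2,-1]  old=⊥  +wl: 
  step 8. node 7  ⊔preds=[-2,-1]  new=[-3,0]  old=⊥  +wl: 5
  step 9. node 1  ⊔preds=[-6,6]  new=[-6,6]  old=[-6,4]  +wl: 2,3,6
  step 10. node 0  ⊔preds=[-5,6]  new=[-3,6]  old=⊥  +wl: 
  step 11. node 5  ⊔preds=[-3,0]  new=[-4,-1]  old=⊥  +wl: 0,7
  step 12. node 2  ⊔preds=[-6,6]  new=[-6,6]  stable
  step 13. node 3  ⊔preds=[-6,6]  new=[-5,6]  stable
  step 14. node 6  ⊔preds=[-6,6]  new=[-2,-1]  stable
  step 15. node 0  ⊔preds=[-5,6]  new=[-3,6]  stable
  step 16. node 7  ⊔preds=[-4,-1]  new=[-5,0]  old=[-3,0]  +wl: 0,5
  step 17. node 0  ⊔preds=[-5,6]  new=[-3,6]  stable
  step 18. node 5  ⊔preds=[-5,0]  new=[-6,-1]  old=[-4,-1]  +wl: 0,7
  step 19. node 0  ⊔preds=[-6,6]  new=[-4,6]  old=[-3,6]  +wl: 3
  step 20. node 7  ⊔preds=[-6,-1]  new=[-6,0]  old=[-5,0]  +wl: 0,5
  step 21. node 3  ⊔preds=[-6,6]  new=[-5,6]  stable
  step 22. node 0  ⊔preds=[-6,6]  new=[-4,6]  stable
  step 23. node 5  ⊔preds=[-6,0]  new=[-6,-1]  stable

Least fixpoint reached:
  node 0: [-4,6]
  node 1: [-6,6]
  node 2: [-6,6]
  node 3: [-5,6]
  node 4: [-3,2]
  node 5: [-6,-1]
  node 6: [-2,-1]
  node 7: [-6,0]

[-4,6]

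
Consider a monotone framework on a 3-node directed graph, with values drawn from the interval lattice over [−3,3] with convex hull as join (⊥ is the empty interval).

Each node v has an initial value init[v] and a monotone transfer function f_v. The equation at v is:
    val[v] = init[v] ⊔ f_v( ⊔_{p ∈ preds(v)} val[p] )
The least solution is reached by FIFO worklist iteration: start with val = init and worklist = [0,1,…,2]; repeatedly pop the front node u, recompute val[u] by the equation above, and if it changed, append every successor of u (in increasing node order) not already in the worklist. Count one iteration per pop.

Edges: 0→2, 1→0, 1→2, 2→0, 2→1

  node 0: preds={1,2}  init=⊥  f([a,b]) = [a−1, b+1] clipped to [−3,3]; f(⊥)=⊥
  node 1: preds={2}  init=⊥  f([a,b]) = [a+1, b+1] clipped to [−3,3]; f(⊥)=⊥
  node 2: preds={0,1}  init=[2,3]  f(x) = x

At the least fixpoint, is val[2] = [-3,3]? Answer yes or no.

Worklist (19 pops):
  #1 pop 0: in=[2,3] → [1,3] (was ⊥); enqueue []
  #2 pop 1: in=[2,3] → [3,3] (was ⊥); enqueue [0]
  #3 pop 2: in=[1,3] → [1,3] (was [2,3]); enqueue [1]
  #4 pop 0: in=[1,3] → [0,3] (was [1,3]); enqueue [2]
  #5 pop 1: in=[1,3] → [2,3] (was [3,3]); enqueue [0]
  #6 pop 2: in=[0,3] → [0,3] (was [1,3]); enqueue [1]
  #7 pop 0: in=[0,3] → [-1,3] (was [0,3]); enqueue [2]
  #8 pop 1: in=[0,3] → [1,3] (was [2,3]); enqueue [0]
  #9 pop 2: in=[-1,3] → [-1,3] (was [0,3]); enqueue [1]
  #10 pop 0: in=[-1,3] → [-2,3] (was [-1,3]); enqueue [2]
  #11 pop 1: in=[-1,3] → [0,3] (was [1,3]); enqueue [0]
  #12 pop 2: in=[-2,3] → [-2,3] (was [-1,3]); enqueue [1]
  #13 pop 0: in=[-2,3] → [-3,3] (was [-2,3]); enqueue [2]
  #14 pop 1: in=[-2,3] → [-1,3] (was [0,3]); enqueue [0]
  #15 pop 2: in=[-3,3] → [-3,3] (was [-2,3]); enqueue [1]
  #16 pop 0: in=[-3,3] → [-3,3] (no change)
  #17 pop 1: in=[-3,3] → [-2,3] (was [-1,3]); enqueue [0,2]
  #18 pop 0: in=[-3,3] → [-3,3] (no change)
  #19 pop 2: in=[-3,3] → [-3,3] (no change)

Fixpoint:
  val[0] = [-3,3]
  val[1] = [-2,3]
  val[2] = [-3,3]

yes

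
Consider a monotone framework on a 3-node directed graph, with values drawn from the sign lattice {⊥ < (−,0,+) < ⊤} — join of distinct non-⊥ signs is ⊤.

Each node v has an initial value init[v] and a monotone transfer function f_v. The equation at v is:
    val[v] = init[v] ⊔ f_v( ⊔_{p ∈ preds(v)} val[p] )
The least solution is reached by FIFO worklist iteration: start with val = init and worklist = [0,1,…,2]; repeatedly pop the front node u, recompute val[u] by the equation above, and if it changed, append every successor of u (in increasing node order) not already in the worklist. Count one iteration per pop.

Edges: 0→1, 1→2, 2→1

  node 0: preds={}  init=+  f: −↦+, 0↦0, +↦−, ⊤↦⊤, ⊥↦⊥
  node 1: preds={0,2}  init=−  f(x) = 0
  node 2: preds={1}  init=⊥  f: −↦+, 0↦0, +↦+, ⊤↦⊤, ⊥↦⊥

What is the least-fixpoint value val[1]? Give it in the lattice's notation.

Worklist (4 pops):
  #1 pop 0: in=⊥ → + (no change)
  #2 pop 1: in=+ → ⊤ (was −); enqueue []
  #3 pop 2: in=⊤ → ⊤ (was ⊥); enqueue [1]
  #4 pop 1: in=⊤ → ⊤ (no change)

Fixpoint:
  val[0] = +
  val[1] = ⊤
  val[2] = ⊤

⊤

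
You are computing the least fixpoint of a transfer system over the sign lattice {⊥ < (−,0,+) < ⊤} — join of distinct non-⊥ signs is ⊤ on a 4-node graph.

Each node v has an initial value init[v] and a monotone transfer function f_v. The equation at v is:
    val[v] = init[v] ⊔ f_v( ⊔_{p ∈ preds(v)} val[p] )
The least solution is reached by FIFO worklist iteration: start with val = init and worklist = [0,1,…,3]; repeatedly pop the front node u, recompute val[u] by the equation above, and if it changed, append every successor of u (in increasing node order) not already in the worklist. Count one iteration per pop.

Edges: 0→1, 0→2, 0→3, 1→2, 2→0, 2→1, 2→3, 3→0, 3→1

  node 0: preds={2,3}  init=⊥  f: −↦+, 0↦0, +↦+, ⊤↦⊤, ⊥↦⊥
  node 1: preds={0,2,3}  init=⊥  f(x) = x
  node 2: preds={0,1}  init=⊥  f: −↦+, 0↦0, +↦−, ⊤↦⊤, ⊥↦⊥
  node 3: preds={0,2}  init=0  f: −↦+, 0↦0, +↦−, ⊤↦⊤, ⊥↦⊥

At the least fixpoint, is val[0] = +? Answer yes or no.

no

Worklist (6 pops):
  #1 pop 0: in=0 → 0 (was ⊥); enqueue []
  #2 pop 1: in=0 → 0 (was ⊥); enqueue []
  #3 pop 2: in=0 → 0 (was ⊥); enqueue [0,1]
  #4 pop 3: in=0 → 0 (no change)
  #5 pop 0: in=0 → 0 (no change)
  #6 pop 1: in=0 → 0 (no change)

Fixpoint:
  val[0] = 0
  val[1] = 0
  val[2] = 0
  val[3] = 0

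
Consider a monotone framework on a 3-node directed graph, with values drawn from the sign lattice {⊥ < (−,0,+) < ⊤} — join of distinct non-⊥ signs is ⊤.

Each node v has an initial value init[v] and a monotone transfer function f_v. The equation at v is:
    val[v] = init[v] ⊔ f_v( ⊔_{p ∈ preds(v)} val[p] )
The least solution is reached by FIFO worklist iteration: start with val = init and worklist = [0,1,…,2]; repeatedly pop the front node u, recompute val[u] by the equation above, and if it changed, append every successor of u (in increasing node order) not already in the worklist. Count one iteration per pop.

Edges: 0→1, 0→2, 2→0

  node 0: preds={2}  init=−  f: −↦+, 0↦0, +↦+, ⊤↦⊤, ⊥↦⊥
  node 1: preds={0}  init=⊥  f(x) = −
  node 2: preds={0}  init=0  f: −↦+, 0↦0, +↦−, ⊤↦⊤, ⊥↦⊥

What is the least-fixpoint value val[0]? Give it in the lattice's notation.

⊤

Worklist (4 pops):
  #1 pop 0: in=0 → ⊤ (was −); enqueue []
  #2 pop 1: in=⊤ → − (was ⊥); enqueue []
  #3 pop 2: in=⊤ → ⊤ (was 0); enqueue [0]
  #4 pop 0: in=⊤ → ⊤ (no change)

Fixpoint:
  val[0] = ⊤
  val[1] = −
  val[2] = ⊤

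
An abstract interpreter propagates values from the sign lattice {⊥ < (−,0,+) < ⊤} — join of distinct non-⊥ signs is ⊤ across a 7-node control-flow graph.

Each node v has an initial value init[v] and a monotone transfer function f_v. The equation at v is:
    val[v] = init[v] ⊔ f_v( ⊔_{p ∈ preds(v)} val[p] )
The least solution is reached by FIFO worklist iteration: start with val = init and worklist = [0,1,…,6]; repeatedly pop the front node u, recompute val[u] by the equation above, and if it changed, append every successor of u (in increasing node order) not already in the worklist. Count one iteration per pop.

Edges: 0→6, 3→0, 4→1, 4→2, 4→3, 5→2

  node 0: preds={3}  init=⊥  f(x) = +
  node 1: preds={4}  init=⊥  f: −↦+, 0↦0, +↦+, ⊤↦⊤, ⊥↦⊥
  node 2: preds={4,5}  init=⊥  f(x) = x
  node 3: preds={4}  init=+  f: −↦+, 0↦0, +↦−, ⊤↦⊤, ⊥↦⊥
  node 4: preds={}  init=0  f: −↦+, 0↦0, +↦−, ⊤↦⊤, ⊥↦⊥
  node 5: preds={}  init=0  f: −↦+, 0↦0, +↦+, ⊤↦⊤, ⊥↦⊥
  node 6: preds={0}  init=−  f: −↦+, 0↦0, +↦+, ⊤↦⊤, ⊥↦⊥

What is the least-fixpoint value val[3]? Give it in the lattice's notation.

Worklist (8 pops):
  #1 pop 0: in=+ → + (was ⊥); enqueue []
  #2 pop 1: in=0 → 0 (was ⊥); enqueue []
  #3 pop 2: in=0 → 0 (was ⊥); enqueue []
  #4 pop 3: in=0 → ⊤ (was +); enqueue [0]
  #5 pop 4: in=⊥ → 0 (no change)
  #6 pop 5: in=⊥ → 0 (no change)
  #7 pop 6: in=+ → ⊤ (was −); enqueue []
  #8 pop 0: in=⊤ → + (no change)

Fixpoint:
  val[0] = +
  val[1] = 0
  val[2] = 0
  val[3] = ⊤
  val[4] = 0
  val[5] = 0
  val[6] = ⊤

⊤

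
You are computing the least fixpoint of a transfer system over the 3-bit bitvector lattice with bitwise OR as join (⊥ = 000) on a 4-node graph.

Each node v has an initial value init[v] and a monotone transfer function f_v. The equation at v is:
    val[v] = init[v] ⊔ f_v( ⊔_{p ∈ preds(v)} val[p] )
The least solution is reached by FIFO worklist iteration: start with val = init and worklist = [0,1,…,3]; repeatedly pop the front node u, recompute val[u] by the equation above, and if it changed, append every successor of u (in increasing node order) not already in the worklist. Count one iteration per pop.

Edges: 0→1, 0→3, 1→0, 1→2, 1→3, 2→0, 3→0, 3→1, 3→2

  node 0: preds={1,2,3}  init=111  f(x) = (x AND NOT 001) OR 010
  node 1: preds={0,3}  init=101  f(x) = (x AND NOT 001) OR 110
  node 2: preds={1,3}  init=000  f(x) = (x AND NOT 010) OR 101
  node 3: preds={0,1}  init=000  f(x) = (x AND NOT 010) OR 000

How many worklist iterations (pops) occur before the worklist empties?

Worklist (7 pops):
  #1 pop 0: in=101 → 111 (no change)
  #2 pop 1: in=111 → 111 (was 101); enqueue [0]
  #3 pop 2: in=111 → 101 (was 000); enqueue []
  #4 pop 3: in=111 → 101 (was 000); enqueue [1,2]
  #5 pop 0: in=111 → 111 (no change)
  #6 pop 1: in=111 → 111 (no change)
  #7 pop 2: in=111 → 101 (no change)

Fixpoint:
  val[0] = 111
  val[1] = 111
  val[2] = 101
  val[3] = 101

7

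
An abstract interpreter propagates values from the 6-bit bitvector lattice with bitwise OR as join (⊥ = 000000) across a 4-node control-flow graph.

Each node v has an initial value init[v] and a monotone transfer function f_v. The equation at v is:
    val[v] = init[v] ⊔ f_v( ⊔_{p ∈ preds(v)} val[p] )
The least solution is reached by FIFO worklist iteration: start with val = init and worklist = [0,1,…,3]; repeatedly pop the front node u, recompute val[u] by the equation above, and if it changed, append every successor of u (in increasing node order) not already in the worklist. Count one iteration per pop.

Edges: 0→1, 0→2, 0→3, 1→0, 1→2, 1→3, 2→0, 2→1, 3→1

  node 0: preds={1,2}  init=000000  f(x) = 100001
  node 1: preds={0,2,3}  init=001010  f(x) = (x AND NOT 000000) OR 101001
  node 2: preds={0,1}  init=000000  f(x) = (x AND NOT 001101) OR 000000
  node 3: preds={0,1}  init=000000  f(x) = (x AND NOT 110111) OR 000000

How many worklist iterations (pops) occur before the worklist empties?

6

Iteration log — 6 steps:
  step 1. node 0  ⊔preds=001010  new=100001  old=000000  +wl: 
  step 2. node 1  ⊔preds=100001  new=101011  old=001010  +wl: 0
  step 3. node 2  ⊔preds=101011  new=100010  old=000000  +wl: 1
  step 4. node 3  ⊔preds=101011  new=001000  old=000000  +wl: 
  step 5. node 0  ⊔preds=101011  new=100001  stable
  step 6. node 1  ⊔preds=101011  new=101011  stable

Least fixpoint reached:
  node 0: 100001
  node 1: 101011
  node 2: 100010
  node 3: 001000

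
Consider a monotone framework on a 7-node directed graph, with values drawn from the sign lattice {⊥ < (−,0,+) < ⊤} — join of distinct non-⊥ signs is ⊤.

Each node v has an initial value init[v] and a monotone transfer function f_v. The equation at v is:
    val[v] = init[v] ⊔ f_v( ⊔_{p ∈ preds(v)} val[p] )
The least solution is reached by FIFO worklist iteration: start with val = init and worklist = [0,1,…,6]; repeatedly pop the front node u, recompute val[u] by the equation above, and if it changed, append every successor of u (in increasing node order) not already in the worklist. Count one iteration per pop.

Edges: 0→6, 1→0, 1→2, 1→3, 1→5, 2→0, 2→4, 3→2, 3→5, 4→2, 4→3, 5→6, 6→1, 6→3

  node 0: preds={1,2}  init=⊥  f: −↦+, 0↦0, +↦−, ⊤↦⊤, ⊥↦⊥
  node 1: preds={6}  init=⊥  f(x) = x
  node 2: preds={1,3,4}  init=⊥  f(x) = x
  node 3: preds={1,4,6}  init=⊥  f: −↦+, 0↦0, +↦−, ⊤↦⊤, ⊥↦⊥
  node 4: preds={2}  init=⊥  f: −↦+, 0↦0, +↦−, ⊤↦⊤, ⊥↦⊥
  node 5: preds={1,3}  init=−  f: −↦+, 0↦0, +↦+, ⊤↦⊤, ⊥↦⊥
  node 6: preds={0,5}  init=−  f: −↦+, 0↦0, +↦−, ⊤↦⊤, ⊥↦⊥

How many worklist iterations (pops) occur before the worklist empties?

18

Trace (18 dequeues):
  [1] u=0 | in ⊥ | out ⊥ | ==
  [2] u=1 | in − | out − | prev ⊥ | push {0}
  [3] u=2 | in − | out − | prev ⊥ | push {}
  [4] u=3 | in − | out + | prev ⊥ | push {2}
  [5] u=4 | in − | out + | prev ⊥ | push {3}
  [6] u=5 | in ⊤ | out ⊤ | prev − | push {}
  [7] u=6 | in ⊤ | out ⊤ | prev − | push {1}
  [8] u=0 | in − | out + | prev ⊥ | push {6}
  [9] u=2 | in ⊤ | out ⊤ | prev − | push {0,4}
  [10] u=3 | in ⊤ | out ⊤ | prev + | push {2,5}
  [11] u=1 | in ⊤ | out ⊤ | prev − | push {3}
  [12] u=6 | in ⊤ | out ⊤ | ==
  [13] u=0 | in ⊤ | out ⊤ | prev + | push {6}
  [14] u=4 | in ⊤ | out ⊤ | prev + | push {}
  [15] u=2 | in ⊤ | out ⊤ | ==
  [16] u=5 | in ⊤ | out ⊤ | ==
  [17] u=3 | in ⊤ | out ⊤ | ==
  [18] u=6 | in ⊤ | out ⊤ | ==

Converged values:
  [0] ⊤
  [1] ⊤
  [2] ⊤
  [3] ⊤
  [4] ⊤
  [5] ⊤
  [6] ⊤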